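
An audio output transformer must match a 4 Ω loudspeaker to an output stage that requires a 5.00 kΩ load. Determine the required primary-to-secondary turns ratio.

N_p/N_s ≈ 35.4

Z_p/Z_s = (N_p/N_s)², so N_p/N_s = √(5000/4) = √1250 = 35.4.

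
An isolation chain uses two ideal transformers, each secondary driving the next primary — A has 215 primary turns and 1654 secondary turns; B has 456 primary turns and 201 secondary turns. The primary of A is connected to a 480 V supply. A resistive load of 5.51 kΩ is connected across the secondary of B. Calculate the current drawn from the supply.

After A: V = 480.00 × 1654/215 = 3692.7 V.
After B: V = 3692.7 × 201/456 = 1627.7 V.
I_load = 1627.7/5510 = 0.29541 A, so P_out = 1627.7 × 0.29541 = 480.83 W.
All ideal ⇒ P_in = P_out, so I_supply = 480.83/480 = 1.00 A.

I_supply ≈ 1.00 A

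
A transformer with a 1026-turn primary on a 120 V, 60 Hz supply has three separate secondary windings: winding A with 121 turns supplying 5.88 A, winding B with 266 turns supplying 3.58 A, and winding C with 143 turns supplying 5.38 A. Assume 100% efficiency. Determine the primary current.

I_p ≈ 2.37 A

V_A = 120 × 121/1026 = 14.152 V; V_B = 120 × 266/1026 = 31.111 V; V_C = 120 × 143/1026 = 16.725 V.
P_out = V_A I_A + V_B I_B + V_C I_C = 14.152×5.88 + 31.111×3.58 + 16.725×5.38 = 83.214 + 111.38 + 89.981 = 284.57 W.
Ideal ⇒ P_in = P_out, so I_p = P_out/V_p = 284.57/120 = 2.37 A.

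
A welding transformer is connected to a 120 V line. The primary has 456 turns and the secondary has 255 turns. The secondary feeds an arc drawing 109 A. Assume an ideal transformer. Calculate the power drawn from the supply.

I_p = I_s × N_s/N_p = 109 × 255/456 = 60.954 A.
P = V_p I_p = 120 × 60.954 = 7310 W.

P ≈ 7310 W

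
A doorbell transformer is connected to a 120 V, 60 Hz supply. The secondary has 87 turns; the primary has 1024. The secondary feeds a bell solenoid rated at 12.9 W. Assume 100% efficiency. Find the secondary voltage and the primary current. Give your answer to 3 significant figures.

V_s = V_p × N_s/N_p = 120 × 87/1024 = 10.195 V.
I_s = P/V_s = 12.9/10.195 = 1.2653 A.
I_p = I_s × N_s/N_p = 1.2653 × 87/1024 = 0.108 A.

V_s ≈ 10.2 V, I_p ≈ 0.108 A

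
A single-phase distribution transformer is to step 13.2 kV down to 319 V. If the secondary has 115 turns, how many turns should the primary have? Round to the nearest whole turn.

N_p = 4759 turns

N_p/N_s = V_p/V_s, so N_p = 115 × 13200/319 = 4758.6 ≈ 4759 turns.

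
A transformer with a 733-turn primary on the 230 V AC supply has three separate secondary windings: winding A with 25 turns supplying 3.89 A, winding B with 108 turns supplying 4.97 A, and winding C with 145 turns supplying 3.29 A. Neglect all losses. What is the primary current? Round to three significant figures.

V_A = 230 × 25/733 = 7.8445 V; V_B = 230 × 108/733 = 33.888 V; V_C = 230 × 145/733 = 45.498 V.
P_out = V_A I_A + V_B I_B + V_C I_C = 7.8445×3.89 + 33.888×4.97 + 45.498×3.29 = 30.515 + 168.42 + 149.69 = 348.63 W.
Ideal ⇒ P_in = P_out, so I_p = P_out/V_p = 348.63/230 = 1.52 A.

I_p ≈ 1.52 A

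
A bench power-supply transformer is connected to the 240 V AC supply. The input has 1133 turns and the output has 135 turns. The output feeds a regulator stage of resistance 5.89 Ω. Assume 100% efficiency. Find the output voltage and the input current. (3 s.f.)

V_out = V_in × N_out/N_in = 240 × 135/1133 = 28.597 V.
I_out = V_out/R = 28.597/5.89 = 4.8551 A.
I_in = I_out × N_out/N_in = 4.8551 × 135/1133 = 0.579 A.

V_out ≈ 28.6 V, I_in ≈ 0.579 A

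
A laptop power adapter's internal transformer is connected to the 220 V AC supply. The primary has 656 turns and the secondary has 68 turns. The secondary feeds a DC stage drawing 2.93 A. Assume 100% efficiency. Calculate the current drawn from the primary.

For an ideal transformer I_p N_p = I_s N_s, so I_p = 2.93 × 68/656 = 0.304 A.

I_p ≈ 0.304 A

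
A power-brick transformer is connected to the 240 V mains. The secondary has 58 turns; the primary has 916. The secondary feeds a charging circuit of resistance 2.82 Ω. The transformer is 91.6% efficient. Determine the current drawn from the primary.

I_p ≈ 0.373 A

V_s = 240 × 58/916 = 15.197 V.
I_s = V_s/R = 15.197/2.82 = 5.3888 A.
P_out = V_s I_s = 15.197 × 5.3888 = 81.891 W.
P_in = P_out/η = 81.891/0.916 = 89.401 W.
I_p = P_in/V_p = 89.401/240 = 0.373 A.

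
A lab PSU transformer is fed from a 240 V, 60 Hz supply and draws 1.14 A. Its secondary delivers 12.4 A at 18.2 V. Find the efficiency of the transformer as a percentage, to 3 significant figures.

η ≈ 82.5%

P_in = 240 × 1.14 = 273.600 W.
P_out = 18.2 × 12.4 = 225.680 W.
η = P_out/P_in = 225.680/273.600 = 0.825.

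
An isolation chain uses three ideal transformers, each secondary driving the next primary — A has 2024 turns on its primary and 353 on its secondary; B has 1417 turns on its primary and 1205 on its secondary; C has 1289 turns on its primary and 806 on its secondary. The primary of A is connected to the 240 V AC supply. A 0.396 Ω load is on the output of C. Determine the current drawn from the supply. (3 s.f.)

I_supply ≈ 5.21 A

Secondary of A: V = 240.00 × 353/2024 = 41.858 V.
Secondary of B: V = 41.858 × 1205/1417 = 35.595 V.
Secondary of C: V = 35.595 × 806/1289 = 22.257 V.
I_load = 22.257/0.396 = 56.206 A, so P_out = 22.257 × 56.206 = 1251.0 W.
All ideal ⇒ P_in = P_out, so I_supply = 1251.0/240 = 5.21 A.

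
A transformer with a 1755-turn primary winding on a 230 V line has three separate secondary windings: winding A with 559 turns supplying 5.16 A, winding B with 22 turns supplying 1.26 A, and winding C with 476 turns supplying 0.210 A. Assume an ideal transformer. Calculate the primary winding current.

I_p ≈ 1.72 A

V_A = 230 × 559/1755 = 73.259 V; V_B = 230 × 22/1755 = 2.8832 V; V_C = 230 × 476/1755 = 62.382 V.
P_out = V_A I_A + V_B I_B + V_C I_C = 73.259×5.16 + 2.8832×1.26 + 62.382×0.210 = 378.02 + 3.6328 + 13.100 = 394.75 W.
Ideal ⇒ P_in = P_out, so I_p = P_out/V_p = 394.75/230 = 1.72 A.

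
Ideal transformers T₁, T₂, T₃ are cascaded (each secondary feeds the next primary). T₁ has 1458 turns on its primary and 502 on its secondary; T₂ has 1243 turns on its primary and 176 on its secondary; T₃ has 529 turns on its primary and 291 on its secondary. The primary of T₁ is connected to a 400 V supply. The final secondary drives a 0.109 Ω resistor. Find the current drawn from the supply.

After T₁: V = 400.00 × 502/1458 = 137.72 V.
After T₂: V = 137.72 × 176/1243 = 19.501 V.
After T₃: V = 19.501 × 291/529 = 10.727 V.
I_load = 10.727/0.109 = 98.414 A, so P_out = 10.727 × 98.414 = 1055.7 W.
All ideal ⇒ P_in = P_out, so I_supply = 1055.7/400 = 2.64 A.

I_supply ≈ 2.64 A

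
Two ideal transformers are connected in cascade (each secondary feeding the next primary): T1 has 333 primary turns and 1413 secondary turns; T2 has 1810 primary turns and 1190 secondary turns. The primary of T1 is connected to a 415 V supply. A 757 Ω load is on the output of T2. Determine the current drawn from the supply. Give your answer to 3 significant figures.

Secondary of T1: V = 415.00 × 1413/333 = 1760.9 V.
Secondary of T2: V = 1760.9 × 1190/1810 = 1157.7 V.
I_load = 1157.7/757 = 1.5294 A, so P_out = 1157.7 × 1.5294 = 1770.7 W.
All ideal ⇒ P_in = P_out, so I_supply = 1770.7/415 = 4.27 A.

I_supply ≈ 4.27 A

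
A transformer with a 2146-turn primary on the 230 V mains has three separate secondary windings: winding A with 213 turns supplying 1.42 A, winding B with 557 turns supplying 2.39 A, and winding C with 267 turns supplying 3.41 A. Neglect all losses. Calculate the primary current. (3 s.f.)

V_A = 230 × 213/2146 = 22.829 V; V_B = 230 × 557/2146 = 59.697 V; V_C = 230 × 267/2146 = 28.616 V.
P_out = V_A I_A + V_B I_B + V_C I_C = 22.829×1.42 + 59.697×2.39 + 28.616×3.41 = 32.416 + 142.68 + 97.581 = 272.67 W.
Ideal ⇒ P_in = P_out, so I_p = P_out/V_p = 272.67/230 = 1.19 A.

I_p ≈ 1.19 A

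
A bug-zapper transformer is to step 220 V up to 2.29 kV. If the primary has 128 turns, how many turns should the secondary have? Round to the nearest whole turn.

N_s/N_p = V_s/V_p, so N_s = 128 × 2290/220 = 1332.4 ≈ 1332 turns.

N_s = 1332 turns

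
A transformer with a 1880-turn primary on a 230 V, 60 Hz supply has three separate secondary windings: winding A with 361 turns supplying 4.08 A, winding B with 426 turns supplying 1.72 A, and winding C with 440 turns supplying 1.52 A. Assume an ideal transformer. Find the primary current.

I_p ≈ 1.53 A

V_A = 230 × 361/1880 = 44.165 V; V_B = 230 × 426/1880 = 52.117 V; V_C = 230 × 440/1880 = 53.830 V.
P_out = V_A I_A + V_B I_B + V_C I_C = 44.165×4.08 + 52.117×1.72 + 53.830×1.52 = 180.19 + 89.641 + 81.821 = 351.66 W.
Ideal ⇒ P_in = P_out, so I_p = P_out/V_p = 351.66/230 = 1.53 A.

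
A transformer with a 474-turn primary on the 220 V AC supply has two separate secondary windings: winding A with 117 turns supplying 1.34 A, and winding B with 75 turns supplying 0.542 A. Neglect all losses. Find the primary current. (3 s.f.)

I_p ≈ 0.417 A

V_A = 220 × 117/474 = 54.304 V; V_B = 220 × 75/474 = 34.810 V.
P_out = V_A I_A + V_B I_B = 54.304×1.34 + 34.810×0.542 = 72.767 + 18.867 = 91.634 W.
Ideal ⇒ P_in = P_out, so I_p = P_out/V_p = 91.634/220 = 0.417 A.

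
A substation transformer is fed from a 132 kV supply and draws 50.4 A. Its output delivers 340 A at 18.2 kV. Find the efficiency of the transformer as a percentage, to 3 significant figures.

η ≈ 93.0%

P_in = 132000 × 50.4 = 6.65280×10^6 W.
P_out = 18200 × 340 = 6.18800×10^6 W.
η = P_out/P_in = 6.18800×10^6/(6.65280×10^6) = 0.930.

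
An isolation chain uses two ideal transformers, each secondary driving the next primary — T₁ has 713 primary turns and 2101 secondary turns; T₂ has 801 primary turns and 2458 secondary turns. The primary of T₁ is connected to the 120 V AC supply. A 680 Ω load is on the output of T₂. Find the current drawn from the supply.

After T₁: V = 120.00 × 2101/713 = 353.60 V.
After T₂: V = 353.60 × 2458/801 = 1085.1 V.
I_load = 1085.1/680 = 1.5957 A, so P_out = 1085.1 × 1.5957 = 1731.5 W.
All ideal ⇒ P_in = P_out, so I_supply = 1731.5/120 = 14.4 A.

I_supply ≈ 14.4 A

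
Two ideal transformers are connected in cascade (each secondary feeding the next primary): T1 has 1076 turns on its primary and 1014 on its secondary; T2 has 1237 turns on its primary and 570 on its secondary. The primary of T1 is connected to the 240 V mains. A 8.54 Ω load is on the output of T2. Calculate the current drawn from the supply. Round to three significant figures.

I_supply ≈ 5.30 A

After T1: V = 240.00 × 1014/1076 = 226.17 V.
After T2: V = 226.17 × 570/1237 = 104.22 V.
I_load = 104.22/8.54 = 12.203 A, so P_out = 104.22 × 12.203 = 1271.8 W.
All ideal ⇒ P_in = P_out, so I_supply = 1271.8/240 = 5.30 A.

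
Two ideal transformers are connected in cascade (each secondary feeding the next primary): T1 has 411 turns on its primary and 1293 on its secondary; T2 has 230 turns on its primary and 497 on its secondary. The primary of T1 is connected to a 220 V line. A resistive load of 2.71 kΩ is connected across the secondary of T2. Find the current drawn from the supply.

After T1: V = 220.00 × 1293/411 = 692.12 V.
After T2: V = 692.12 × 497/230 = 1495.6 V.
I_load = 1495.6/2710 = 0.55187 A, so P_out = 1495.6 × 0.55187 = 825.37 W.
All ideal ⇒ P_in = P_out, so I_supply = 825.37/220 = 3.75 A.

I_supply ≈ 3.75 A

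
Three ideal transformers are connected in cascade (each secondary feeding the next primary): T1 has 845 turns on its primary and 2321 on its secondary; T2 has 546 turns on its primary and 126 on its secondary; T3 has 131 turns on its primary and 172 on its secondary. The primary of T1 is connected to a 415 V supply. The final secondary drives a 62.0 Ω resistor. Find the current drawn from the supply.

Secondary of T1: V = 415.00 × 2321/845 = 1139.9 V.
Secondary of T2: V = 1139.9 × 126/546 = 263.05 V.
Secondary of T3: V = 263.05 × 172/131 = 345.38 V.
I_load = 345.38/62.0 = 5.5707 A, so P_out = 345.38 × 5.5707 = 1924.0 W.
All ideal ⇒ P_in = P_out, so I_supply = 1924.0/415 = 4.64 A.

I_supply ≈ 4.64 A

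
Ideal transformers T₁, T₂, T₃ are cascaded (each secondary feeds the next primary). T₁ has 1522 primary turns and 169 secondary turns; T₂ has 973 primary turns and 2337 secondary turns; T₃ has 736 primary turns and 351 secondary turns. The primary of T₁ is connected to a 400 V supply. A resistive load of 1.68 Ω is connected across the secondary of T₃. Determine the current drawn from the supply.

Secondary of T₁: V = 400.00 × 169/1522 = 44.415 V.
Secondary of T₂: V = 44.415 × 2337/973 = 106.68 V.
Secondary of T₃: V = 106.68 × 351/736 = 50.875 V.
I_load = 50.875/1.68 = 30.283 A, so P_out = 50.875 × 30.283 = 1540.7 W.
All ideal ⇒ P_in = P_out, so I_supply = 1540.7/400 = 3.85 A.

I_supply ≈ 3.85 A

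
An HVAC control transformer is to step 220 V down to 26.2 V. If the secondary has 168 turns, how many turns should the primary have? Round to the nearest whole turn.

N_p/N_s = V_p/V_s, so N_p = 168 × 220/26.2 = 1410.7 ≈ 1411 turns.

N_p = 1411 turns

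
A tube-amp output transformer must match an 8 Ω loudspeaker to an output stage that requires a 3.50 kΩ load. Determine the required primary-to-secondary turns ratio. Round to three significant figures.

Z_p/Z_s = (N_p/N_s)², so N_p/N_s = √(3500/8) = √438 = 20.9.

N_p/N_s ≈ 20.9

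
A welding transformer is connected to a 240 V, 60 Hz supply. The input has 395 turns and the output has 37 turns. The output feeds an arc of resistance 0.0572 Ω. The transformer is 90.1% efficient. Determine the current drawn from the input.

I_in ≈ 40.9 A

V_out = 240 × 37/395 = 22.481 V.
I_out = V_out/R = 22.481/0.0572 = 393.02 A.
P_out = V_out I_out = 22.481 × 393.02 = 8835.6 W.
P_in = P_out/η = 8835.6/0.901 = 9806.4 W.
I_in = P_in/V_in = 9806.4/240 = 40.9 A.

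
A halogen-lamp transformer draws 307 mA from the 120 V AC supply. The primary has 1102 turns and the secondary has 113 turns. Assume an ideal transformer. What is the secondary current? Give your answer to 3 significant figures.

I_s ≈ 2.99 A

I_s/I_p = N_p/N_s, so I_s = 0.307 × 1102/113 = 2.99 A.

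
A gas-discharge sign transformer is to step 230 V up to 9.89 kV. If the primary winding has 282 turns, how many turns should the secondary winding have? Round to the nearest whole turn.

N_s/N_p = V_s/V_p, so N_s = 282 × 9890/230 = 12126.0 ≈ 12126 turns.

N_s = 12126 turns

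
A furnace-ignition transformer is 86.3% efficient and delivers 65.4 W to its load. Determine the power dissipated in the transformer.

P_loss ≈ 10.4 W

P_in = P_out/η = 65.4/0.863 = 75.7822 W.
P_loss = P_in − P_out = 75.7822 − 65.4 = 10.4 W.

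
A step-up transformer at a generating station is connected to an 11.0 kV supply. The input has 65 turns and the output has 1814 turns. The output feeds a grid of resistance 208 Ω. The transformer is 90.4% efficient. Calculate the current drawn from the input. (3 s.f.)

I_in ≈ 45600 A

V_out = 11000 × 1814/65 = 306980 V.
I_out = V_out/R = 306980/208 = 1475.9 A.
P_out = V_out I_out = 306980 × 1475.9 = 4.5307×10^8 W.
P_in = P_out/η = 4.5307×10^8/0.904 = 5.0119×10^8 W.
I_in = P_in/V_in = 5.0119×10^8/11000 = 45600 A.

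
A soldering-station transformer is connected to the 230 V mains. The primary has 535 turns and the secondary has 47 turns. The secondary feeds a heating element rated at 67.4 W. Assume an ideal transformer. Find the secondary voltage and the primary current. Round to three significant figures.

V_s ≈ 20.2 V, I_p ≈ 0.293 A

V_s = V_p × N_s/N_p = 230 × 47/535 = 20.206 V.
I_s = P/V_s = 67.4/20.206 = 3.3357 A.
I_p = I_s × N_s/N_p = 3.3357 × 47/535 = 0.293 A.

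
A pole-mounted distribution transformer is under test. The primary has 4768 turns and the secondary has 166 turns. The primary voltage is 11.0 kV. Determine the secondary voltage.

V_s ≈ 383 V

V_s/V_p = N_s/N_p, so V_s = 11000 × 166/4768 = 383 V.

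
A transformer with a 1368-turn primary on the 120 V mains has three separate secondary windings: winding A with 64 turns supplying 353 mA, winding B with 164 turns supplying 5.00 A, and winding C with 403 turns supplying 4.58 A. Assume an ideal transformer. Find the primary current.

I_p ≈ 1.97 A

V_A = 120 × 64/1368 = 5.6140 V; V_B = 120 × 164/1368 = 14.386 V; V_C = 120 × 403/1368 = 35.351 V.
P_out = V_A I_A + V_B I_B + V_C I_C = 5.6140×0.353 + 14.386×5.00 + 35.351×4.58 = 1.9818 + 71.930 + 161.91 = 235.82 W.
Ideal ⇒ P_in = P_out, so I_p = P_out/V_p = 235.82/120 = 1.97 A.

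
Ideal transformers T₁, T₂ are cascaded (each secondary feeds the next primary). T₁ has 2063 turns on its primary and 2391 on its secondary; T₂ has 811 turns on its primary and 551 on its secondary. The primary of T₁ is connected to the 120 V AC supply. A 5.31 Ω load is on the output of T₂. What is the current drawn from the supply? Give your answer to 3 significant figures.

I_supply ≈ 14.0 A

Secondary of T₁: V = 120.00 × 2391/2063 = 139.08 V.
Secondary of T₂: V = 139.08 × 551/811 = 94.491 V.
I_load = 94.491/5.31 = 17.795 A, so P_out = 94.491 × 17.795 = 1681.5 W.
All ideal ⇒ P_in = P_out, so I_supply = 1681.5/120 = 14.0 A.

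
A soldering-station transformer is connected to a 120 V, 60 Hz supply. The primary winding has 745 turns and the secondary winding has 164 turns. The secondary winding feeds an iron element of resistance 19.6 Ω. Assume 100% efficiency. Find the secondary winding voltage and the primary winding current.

V_s = V_p × N_s/N_p = 120 × 164/745 = 26.416 V.
I_s = V_s/R = 26.416/19.6 = 1.3478 A.
I_p = I_s × N_s/N_p = 1.3478 × 164/745 = 0.297 A.

V_s ≈ 26.4 V, I_p ≈ 0.297 A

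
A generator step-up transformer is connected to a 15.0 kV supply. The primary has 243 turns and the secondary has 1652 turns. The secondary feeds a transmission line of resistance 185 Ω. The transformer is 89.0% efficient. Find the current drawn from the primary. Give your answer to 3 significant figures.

I_p ≈ 4210 A

V_s = 15000 × 1652/243 = 101980 V.
I_s = V_s/R = 101980/185 = 551.22 A.
P_out = V_s I_s = 101980 × 551.22 = 5.6211×10^7 W.
P_in = P_out/η = 5.6211×10^7/0.890 = 6.3158×10^7 W.
I_p = P_in/V_p = 6.3158×10^7/15000 = 4210 A.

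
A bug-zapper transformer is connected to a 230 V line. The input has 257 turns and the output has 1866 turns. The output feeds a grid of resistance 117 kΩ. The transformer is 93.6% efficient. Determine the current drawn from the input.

V_out = 230 × 1866/257 = 1670.0 V.
I_out = V_out/R = 1670.0/117000 = 0.014273 A.
P_out = V_out I_out = 1670.0 × 0.014273 = 23.836 W.
P_in = P_out/η = 23.836/0.936 = 25.465 W.
I_in = P_in/V_in = 25.465/230 = 0.111 A.

I_in ≈ 0.111 A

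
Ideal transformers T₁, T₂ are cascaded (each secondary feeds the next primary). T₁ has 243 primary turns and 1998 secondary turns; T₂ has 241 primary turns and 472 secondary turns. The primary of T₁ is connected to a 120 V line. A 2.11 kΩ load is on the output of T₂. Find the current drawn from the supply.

I_supply ≈ 14.7 A

Secondary of T₁: V = 120.00 × 1998/243 = 986.67 V.
Secondary of T₂: V = 986.67 × 472/241 = 1932.4 V.
I_load = 1932.4/2110 = 0.91583 A, so P_out = 1932.4 × 0.91583 = 1769.7 W.
All ideal ⇒ P_in = P_out, so I_supply = 1769.7/120 = 14.7 A.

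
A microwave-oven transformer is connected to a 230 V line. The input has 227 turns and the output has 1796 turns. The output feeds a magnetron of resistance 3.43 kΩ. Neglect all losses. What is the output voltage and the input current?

V_out ≈ 1820 V, I_in ≈ 4.20 A

V_out = V_in × N_out/N_in = 230 × 1796/227 = 1819.7 V.
I_out = V_out/R = 1819.7/3430 = 0.53054 A.
I_in = I_out × N_out/N_in = 0.53054 × 1796/227 = 4.20 A.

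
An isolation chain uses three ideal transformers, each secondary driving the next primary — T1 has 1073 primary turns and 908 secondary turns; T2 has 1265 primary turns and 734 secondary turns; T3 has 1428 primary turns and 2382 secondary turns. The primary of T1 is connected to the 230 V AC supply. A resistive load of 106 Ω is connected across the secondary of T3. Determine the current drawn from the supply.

I_supply ≈ 1.46 A

Secondary of T1: V = 230.00 × 908/1073 = 194.63 V.
Secondary of T2: V = 194.63 × 734/1265 = 112.93 V.
Secondary of T3: V = 112.93 × 2382/1428 = 188.38 V.
I_load = 188.38/106 = 1.7772 A, so P_out = 188.38 × 1.7772 = 334.78 W.
All ideal ⇒ P_in = P_out, so I_supply = 334.78/230 = 1.46 A.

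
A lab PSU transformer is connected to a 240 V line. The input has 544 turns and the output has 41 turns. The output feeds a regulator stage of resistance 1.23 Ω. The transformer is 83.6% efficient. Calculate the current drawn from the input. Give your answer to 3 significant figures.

V_out = 240 × 41/544 = 18.088 V.
I_out = V_out/R = 18.088/1.23 = 14.706 A.
P_out = V_out I_out = 18.088 × 14.706 = 266.00 W.
P_in = P_out/η = 266.00/0.836 = 318.19 W.
I_in = P_in/V_in = 318.19/240 = 1.33 A.

I_in ≈ 1.33 A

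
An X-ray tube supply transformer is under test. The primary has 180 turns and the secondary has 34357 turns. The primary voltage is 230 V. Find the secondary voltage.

V_s ≈ 43900 V

V_s/V_p = N_s/N_p, so V_s = 230 × 34357/180 = 43900 V.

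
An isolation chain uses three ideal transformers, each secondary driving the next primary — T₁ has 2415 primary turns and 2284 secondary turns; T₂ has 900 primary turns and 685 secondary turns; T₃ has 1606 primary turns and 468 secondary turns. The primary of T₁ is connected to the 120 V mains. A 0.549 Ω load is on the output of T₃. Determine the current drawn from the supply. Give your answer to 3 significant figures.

After T₁: V = 120.00 × 2284/2415 = 113.49 V.
After T₂: V = 113.49 × 685/900 = 86.379 V.
After T₃: V = 86.379 × 468/1606 = 25.171 V.
I_load = 25.171/0.549 = 45.850 A, so P_out = 25.171 × 45.850 = 1154.1 W.
All ideal ⇒ P_in = P_out, so I_supply = 1154.1/120 = 9.62 A.

I_supply ≈ 9.62 A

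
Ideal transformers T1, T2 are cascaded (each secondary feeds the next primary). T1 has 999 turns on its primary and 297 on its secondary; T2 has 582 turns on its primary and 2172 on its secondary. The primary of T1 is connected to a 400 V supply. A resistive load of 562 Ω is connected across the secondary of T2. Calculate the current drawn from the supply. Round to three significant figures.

After T1: V = 400.00 × 297/999 = 118.92 V.
After T2: V = 118.92 × 2172/582 = 443.80 V.
I_load = 443.80/562 = 0.78968 A, so P_out = 443.80 × 0.78968 = 350.46 W.
All ideal ⇒ P_in = P_out, so I_supply = 350.46/400 = 0.876 A.

I_supply ≈ 0.876 A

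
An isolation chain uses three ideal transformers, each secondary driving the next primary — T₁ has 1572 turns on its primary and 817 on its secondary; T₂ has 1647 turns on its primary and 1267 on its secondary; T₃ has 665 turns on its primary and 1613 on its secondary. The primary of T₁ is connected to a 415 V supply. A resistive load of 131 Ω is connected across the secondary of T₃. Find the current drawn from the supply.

I_supply ≈ 2.98 A

Secondary of T₁: V = 415.00 × 817/1572 = 215.68 V.
Secondary of T₂: V = 215.68 × 1267/1647 = 165.92 V.
Secondary of T₃: V = 165.92 × 1613/665 = 402.45 V.
I_load = 402.45/131 = 3.0721 A, so P_out = 402.45 × 3.0721 = 1236.4 W.
All ideal ⇒ P_in = P_out, so I_supply = 1236.4/415 = 2.98 A.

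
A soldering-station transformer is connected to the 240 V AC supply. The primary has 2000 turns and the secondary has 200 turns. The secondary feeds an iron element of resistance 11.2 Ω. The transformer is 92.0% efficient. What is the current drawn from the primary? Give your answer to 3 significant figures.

I_p ≈ 0.233 A

V_s = 240 × 200/2000 = 24.000 V.
I_s = V_s/R = 24.000/11.2 = 2.1429 A.
P_out = V_s I_s = 24.000 × 2.1429 = 51.429 W.
P_in = P_out/η = 51.429/0.920 = 55.901 W.
I_p = P_in/V_p = 55.901/240 = 0.233 A.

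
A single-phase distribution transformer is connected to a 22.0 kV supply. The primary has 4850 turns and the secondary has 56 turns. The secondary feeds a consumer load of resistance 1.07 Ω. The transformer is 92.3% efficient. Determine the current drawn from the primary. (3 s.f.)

I_p ≈ 2.97 A

V_s = 22000 × 56/4850 = 254.02 V.
I_s = V_s/R = 254.02/1.07 = 237.40 A.
P_out = V_s I_s = 254.02 × 237.40 = 60305 W.
P_in = P_out/η = 60305/0.923 = 65336 W.
I_p = P_in/V_p = 65336/22000 = 2.97 A.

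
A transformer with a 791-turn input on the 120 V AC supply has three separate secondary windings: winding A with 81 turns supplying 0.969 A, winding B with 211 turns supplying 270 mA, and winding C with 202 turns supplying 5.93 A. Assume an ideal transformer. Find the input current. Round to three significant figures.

V_A = 120 × 81/791 = 12.288 V; V_B = 120 × 211/791 = 32.010 V; V_C = 120 × 202/791 = 30.645 V.
P_out = V_A I_A + V_B I_B + V_C I_C = 12.288×0.969 + 32.010×0.270 + 30.645×5.93 = 11.907 + 8.6427 + 181.72 = 202.27 W.
Ideal ⇒ P_in = P_out, so I_in = P_out/V_in = 202.27/120 = 1.69 A.

I_in ≈ 1.69 A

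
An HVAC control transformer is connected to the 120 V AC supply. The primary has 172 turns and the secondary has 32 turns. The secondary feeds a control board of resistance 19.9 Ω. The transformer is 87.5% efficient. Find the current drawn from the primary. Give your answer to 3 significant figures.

V_s = 120 × 32/172 = 22.326 V.
I_s = V_s/R = 22.326/19.9 = 1.1219 A.
P_out = V_s I_s = 22.326 × 1.1219 = 25.047 W.
P_in = P_out/η = 25.047/0.875 = 28.625 W.
I_p = P_in/V_p = 28.625/120 = 0.239 A.

I_p ≈ 0.239 A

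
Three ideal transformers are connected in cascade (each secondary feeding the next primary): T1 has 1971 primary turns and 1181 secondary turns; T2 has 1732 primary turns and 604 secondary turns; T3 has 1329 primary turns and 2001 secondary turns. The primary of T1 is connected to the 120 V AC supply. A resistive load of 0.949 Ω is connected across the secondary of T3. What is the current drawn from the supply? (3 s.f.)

Secondary of T1: V = 120.00 × 1181/1971 = 71.903 V.
Secondary of T2: V = 71.903 × 604/1732 = 25.075 V.
Secondary of T3: V = 25.075 × 2001/1329 = 37.753 V.
I_load = 37.753/0.949 = 39.782 A, so P_out = 37.753 × 39.782 = 1501.9 W.
All ideal ⇒ P_in = P_out, so I_supply = 1501.9/120 = 12.5 A.

I_supply ≈ 12.5 A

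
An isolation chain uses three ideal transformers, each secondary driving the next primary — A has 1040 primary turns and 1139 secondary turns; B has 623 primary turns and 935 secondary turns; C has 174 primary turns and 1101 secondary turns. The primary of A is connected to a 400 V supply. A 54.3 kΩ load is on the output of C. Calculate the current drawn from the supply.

I_supply ≈ 0.797 A

Secondary of A: V = 400.00 × 1139/1040 = 438.08 V.
Secondary of B: V = 438.08 × 935/623 = 657.47 V.
Secondary of C: V = 657.47 × 1101/174 = 4160.2 V.
I_load = 4160.2/54300 = 0.076615 A, so P_out = 4160.2 × 0.076615 = 318.73 W.
All ideal ⇒ P_in = P_out, so I_supply = 318.73/400 = 0.797 A.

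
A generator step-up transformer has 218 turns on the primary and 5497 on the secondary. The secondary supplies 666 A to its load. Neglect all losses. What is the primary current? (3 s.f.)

For an ideal transformer I_p/I_s = N_s/N_p, so I_p = 666 × 5497/218 = 16800 A.

I_p ≈ 16800 A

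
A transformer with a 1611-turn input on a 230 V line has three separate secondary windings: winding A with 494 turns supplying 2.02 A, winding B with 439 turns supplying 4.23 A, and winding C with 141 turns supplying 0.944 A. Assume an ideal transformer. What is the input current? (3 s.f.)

I_in ≈ 1.85 A

V_A = 230 × 494/1611 = 70.528 V; V_B = 230 × 439/1611 = 62.675 V; V_C = 230 × 141/1611 = 20.130 V.
P_out = V_A I_A + V_B I_B + V_C I_C = 70.528×2.02 + 62.675×4.23 + 20.130×0.944 = 142.47 + 265.12 + 19.003 = 426.59 W.
Ideal ⇒ P_in = P_out, so I_in = P_out/V_in = 426.59/230 = 1.85 A.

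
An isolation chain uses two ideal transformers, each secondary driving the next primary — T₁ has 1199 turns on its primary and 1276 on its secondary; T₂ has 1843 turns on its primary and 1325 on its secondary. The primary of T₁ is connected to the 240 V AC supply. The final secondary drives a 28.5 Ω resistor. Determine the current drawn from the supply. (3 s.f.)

After T₁: V = 240.00 × 1276/1199 = 255.41 V.
After T₂: V = 255.41 × 1325/1843 = 183.63 V.
I_load = 183.63/28.5 = 6.4430 A, so P_out = 183.63 × 6.4430 = 1183.1 W.
All ideal ⇒ P_in = P_out, so I_supply = 1183.1/240 = 4.93 A.

I_supply ≈ 4.93 A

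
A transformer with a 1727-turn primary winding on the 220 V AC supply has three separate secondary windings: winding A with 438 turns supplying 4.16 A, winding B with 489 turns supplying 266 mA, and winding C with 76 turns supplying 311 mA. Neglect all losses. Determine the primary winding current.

I_p ≈ 1.14 A

V_A = 220 × 438/1727 = 55.796 V; V_B = 220 × 489/1727 = 62.293 V; V_C = 220 × 76/1727 = 9.6815 V.
P_out = V_A I_A + V_B I_B + V_C I_C = 55.796×4.16 + 62.293×0.266 + 9.6815×0.311 = 232.11 + 16.570 + 3.0110 = 251.69 W.
Ideal ⇒ P_in = P_out, so I_p = P_out/V_p = 251.69/220 = 1.14 A.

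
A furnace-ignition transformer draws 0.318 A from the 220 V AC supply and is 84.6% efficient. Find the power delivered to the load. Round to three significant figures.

P_out ≈ 59.2 W

P_in = V_p I_p = 220 × 0.318 = 69.960 W.
P_out = η P_in = 0.846 × 69.960 = 59.2 W.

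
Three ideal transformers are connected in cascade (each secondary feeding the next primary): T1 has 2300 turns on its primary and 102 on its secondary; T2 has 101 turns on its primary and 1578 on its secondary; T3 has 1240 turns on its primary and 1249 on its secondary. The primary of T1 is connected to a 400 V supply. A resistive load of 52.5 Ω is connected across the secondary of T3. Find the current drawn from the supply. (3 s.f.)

Secondary of T1: V = 400.00 × 102/2300 = 17.739 V.
Secondary of T2: V = 17.739 × 1578/101 = 277.15 V.
Secondary of T3: V = 277.15 × 1249/1240 = 279.16 V.
I_load = 279.16/52.5 = 5.3174 A, so P_out = 279.16 × 5.3174 = 1484.4 W.
All ideal ⇒ P_in = P_out, so I_supply = 1484.4/400 = 3.71 A.

I_supply ≈ 3.71 A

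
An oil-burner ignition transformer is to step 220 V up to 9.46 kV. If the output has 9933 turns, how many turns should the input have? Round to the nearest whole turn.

N_in = 231 turns

N_in/N_out = V_in/V_out, so N_in = 9933 × 220/9460 = 231.0 ≈ 231 turns.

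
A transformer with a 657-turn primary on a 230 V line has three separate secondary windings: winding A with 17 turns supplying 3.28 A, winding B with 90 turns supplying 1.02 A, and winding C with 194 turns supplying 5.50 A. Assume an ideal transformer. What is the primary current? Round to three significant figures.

V_A = 230 × 17/657 = 5.9513 V; V_B = 230 × 90/657 = 31.507 V; V_C = 230 × 194/657 = 67.915 V.
P_out = V_A I_A + V_B I_B + V_C I_C = 5.9513×3.28 + 31.507×1.02 + 67.915×5.50 = 19.520 + 32.137 + 373.53 = 425.19 W.
Ideal ⇒ P_in = P_out, so I_p = P_out/V_p = 425.19/230 = 1.85 A.

I_p ≈ 1.85 A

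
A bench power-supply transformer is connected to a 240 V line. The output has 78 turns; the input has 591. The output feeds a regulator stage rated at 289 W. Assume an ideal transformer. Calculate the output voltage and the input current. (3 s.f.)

V_out = V_in × N_out/N_in = 240 × 78/591 = 31.675 V.
I_out = P/V_out = 289/31.675 = 9.1239 A.
I_in = I_out × N_out/N_in = 9.1239 × 78/591 = 1.20 A.

V_out ≈ 31.7 V, I_in ≈ 1.20 A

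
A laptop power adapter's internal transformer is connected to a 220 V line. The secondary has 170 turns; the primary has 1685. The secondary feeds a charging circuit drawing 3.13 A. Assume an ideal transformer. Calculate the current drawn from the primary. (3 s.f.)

For an ideal transformer I_p N_p = I_s N_s, so I_p = 3.13 × 170/1685 = 0.316 A.

I_p ≈ 0.316 A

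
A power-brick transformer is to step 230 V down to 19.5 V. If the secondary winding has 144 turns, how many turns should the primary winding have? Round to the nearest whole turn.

N_p/N_s = V_p/V_s, so N_p = 144 × 230/19.5 = 1698.5 ≈ 1698 turns.

N_p = 1698 turns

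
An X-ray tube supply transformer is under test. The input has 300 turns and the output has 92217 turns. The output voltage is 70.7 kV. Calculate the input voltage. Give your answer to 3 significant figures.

V_in/V_out = N_in/N_out, so V_in = 70700 × 300/92217 = 230 V.

V_in ≈ 230 V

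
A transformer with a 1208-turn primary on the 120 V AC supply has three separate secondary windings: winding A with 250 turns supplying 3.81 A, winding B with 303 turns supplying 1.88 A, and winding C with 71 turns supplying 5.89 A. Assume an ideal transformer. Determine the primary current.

V_A = 120 × 250/1208 = 24.834 V; V_B = 120 × 303/1208 = 30.099 V; V_C = 120 × 71/1208 = 7.0530 V.
P_out = V_A I_A + V_B I_B + V_C I_C = 24.834×3.81 + 30.099×1.88 + 7.0530×5.89 = 94.619 + 56.587 + 41.542 = 192.75 W.
Ideal ⇒ P_in = P_out, so I_p = P_out/V_p = 192.75/120 = 1.61 A.

I_p ≈ 1.61 A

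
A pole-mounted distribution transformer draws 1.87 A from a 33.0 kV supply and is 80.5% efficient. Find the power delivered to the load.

P_out ≈ 49700 W

P_in = V_p I_p = 33000 × 1.87 = 61710 W.
P_out = η P_in = 0.805 × 61710 = 49700 W.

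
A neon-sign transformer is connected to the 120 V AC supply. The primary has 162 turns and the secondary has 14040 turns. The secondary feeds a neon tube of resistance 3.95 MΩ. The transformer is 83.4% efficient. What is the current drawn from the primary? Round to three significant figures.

I_p ≈ 0.274 A

V_s = 120 × 14040/162 = 10400 V.
I_s = V_s/R = 10400/(3.95×10^6) = 0.0026329 A.
P_out = V_s I_s = 10400 × 0.0026329 = 27.382 W.
P_in = P_out/η = 27.382/0.834 = 32.832 W.
I_p = P_in/V_p = 32.832/120 = 0.274 A.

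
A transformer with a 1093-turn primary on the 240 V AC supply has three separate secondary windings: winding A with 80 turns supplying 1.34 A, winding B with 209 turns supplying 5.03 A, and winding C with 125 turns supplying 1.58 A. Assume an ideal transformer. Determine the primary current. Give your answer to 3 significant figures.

I_p ≈ 1.24 A

V_A = 240 × 80/1093 = 17.566 V; V_B = 240 × 209/1093 = 45.892 V; V_C = 240 × 125/1093 = 27.447 V.
P_out = V_A I_A + V_B I_B + V_C I_C = 17.566×1.34 + 45.892×5.03 + 27.447×1.58 = 23.539 + 230.84 + 43.367 = 297.74 W.
Ideal ⇒ P_in = P_out, so I_p = P_out/V_p = 297.74/240 = 1.24 A.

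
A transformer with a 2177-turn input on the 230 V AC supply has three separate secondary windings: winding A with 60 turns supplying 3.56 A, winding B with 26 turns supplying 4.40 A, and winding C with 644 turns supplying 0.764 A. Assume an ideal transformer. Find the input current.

V_A = 230 × 60/2177 = 6.3390 V; V_B = 230 × 26/2177 = 2.7469 V; V_C = 230 × 644/2177 = 68.039 V.
P_out = V_A I_A + V_B I_B + V_C I_C = 6.3390×3.56 + 2.7469×4.40 + 68.039×0.764 = 22.567 + 12.086 + 51.981 = 86.635 W.
Ideal ⇒ P_in = P_out, so I_in = P_out/V_in = 86.635/230 = 0.377 A.

I_in ≈ 0.377 A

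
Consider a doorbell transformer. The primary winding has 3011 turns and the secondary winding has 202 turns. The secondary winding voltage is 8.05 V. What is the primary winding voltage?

V_p ≈ 120 V

V_p/V_s = N_p/N_s, so V_p = 8.05 × 3011/202 = 120 V.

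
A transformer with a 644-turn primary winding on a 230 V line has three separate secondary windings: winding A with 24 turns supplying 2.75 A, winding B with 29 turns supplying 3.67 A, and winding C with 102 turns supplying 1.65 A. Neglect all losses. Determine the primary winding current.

V_A = 230 × 24/644 = 8.5714 V; V_B = 230 × 29/644 = 10.357 V; V_C = 230 × 102/644 = 36.429 V.
P_out = V_A I_A + V_B I_B + V_C I_C = 8.5714×2.75 + 10.357×3.67 + 36.429×1.65 = 23.571 + 38.011 + 60.107 = 121.69 W.
Ideal ⇒ P_in = P_out, so I_p = P_out/V_p = 121.69/230 = 0.529 A.

I_p ≈ 0.529 A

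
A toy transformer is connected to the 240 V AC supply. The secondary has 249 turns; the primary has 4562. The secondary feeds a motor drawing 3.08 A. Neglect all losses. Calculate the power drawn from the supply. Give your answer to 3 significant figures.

P ≈ 40.3 W

I_p = I_s × N_s/N_p = 3.08 × 249/4562 = 0.16811 A.
P = V_p I_p = 240 × 0.16811 = 40.3 W.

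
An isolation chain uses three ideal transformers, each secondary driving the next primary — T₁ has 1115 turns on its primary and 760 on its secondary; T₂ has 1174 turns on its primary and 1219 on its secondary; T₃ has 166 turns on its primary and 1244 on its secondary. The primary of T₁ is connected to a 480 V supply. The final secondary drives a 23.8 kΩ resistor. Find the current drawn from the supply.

I_supply ≈ 0.567 A

Secondary of T₁: V = 480.00 × 760/1115 = 327.17 V.
Secondary of T₂: V = 327.17 × 1219/1174 = 339.72 V.
Secondary of T₃: V = 339.72 × 1244/166 = 2545.8 V.
I_load = 2545.8/23800 = 0.10697 A, so P_out = 2545.8 × 0.10697 = 272.32 W.
All ideal ⇒ P_in = P_out, so I_supply = 272.32/480 = 0.567 A.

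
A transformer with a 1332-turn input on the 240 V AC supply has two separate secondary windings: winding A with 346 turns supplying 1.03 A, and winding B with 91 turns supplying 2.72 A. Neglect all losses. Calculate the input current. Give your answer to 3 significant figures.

I_in ≈ 0.453 A

V_A = 240 × 346/1332 = 62.342 V; V_B = 240 × 91/1332 = 16.396 V.
P_out = V_A I_A + V_B I_B = 62.342×1.03 + 16.396×2.72 = 64.213 + 44.598 = 108.81 W.
Ideal ⇒ P_in = P_out, so I_in = P_out/V_in = 108.81/240 = 0.453 A.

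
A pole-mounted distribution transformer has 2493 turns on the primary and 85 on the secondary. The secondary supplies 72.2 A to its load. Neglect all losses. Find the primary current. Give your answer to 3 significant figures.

I_p ≈ 2.46 A

For an ideal transformer I_p/I_s = N_s/N_p, so I_p = 72.2 × 85/2493 = 2.46 A.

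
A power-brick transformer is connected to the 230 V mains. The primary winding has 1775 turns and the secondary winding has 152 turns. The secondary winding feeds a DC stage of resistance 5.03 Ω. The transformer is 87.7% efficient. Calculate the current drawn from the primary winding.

I_p ≈ 0.382 A

V_s = 230 × 152/1775 = 19.696 V.
I_s = V_s/R = 19.696/5.03 = 3.9157 A.
P_out = V_s I_s = 19.696 × 3.9157 = 77.122 W.
P_in = P_out/η = 77.122/0.877 = 87.938 W.
I_p = P_in/V_p = 87.938/230 = 0.382 A.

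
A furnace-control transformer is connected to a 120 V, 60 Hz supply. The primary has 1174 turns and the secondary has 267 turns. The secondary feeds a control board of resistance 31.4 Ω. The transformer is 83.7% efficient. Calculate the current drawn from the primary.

V_s = 120 × 267/1174 = 27.291 V.
I_s = V_s/R = 27.291/31.4 = 0.86915 A.
P_out = V_s I_s = 27.291 × 0.86915 = 23.720 W.
P_in = P_out/η = 23.720/0.837 = 28.340 W.
I_p = P_in/V_p = 28.340/120 = 0.236 A.

I_p ≈ 0.236 A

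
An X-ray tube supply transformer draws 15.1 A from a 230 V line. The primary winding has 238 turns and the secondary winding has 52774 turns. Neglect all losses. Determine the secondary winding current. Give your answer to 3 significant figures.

I_s ≈ 0.0681 A

I_s/I_p = N_p/N_s, so I_s = 15.1 × 238/52774 = 0.0681 A.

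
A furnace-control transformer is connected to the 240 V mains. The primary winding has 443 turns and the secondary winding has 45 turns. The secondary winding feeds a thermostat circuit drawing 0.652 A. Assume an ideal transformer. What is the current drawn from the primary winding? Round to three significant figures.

For an ideal transformer I_p N_p = I_s N_s, so I_p = 0.652 × 45/443 = 0.0662 A.

I_p ≈ 0.0662 A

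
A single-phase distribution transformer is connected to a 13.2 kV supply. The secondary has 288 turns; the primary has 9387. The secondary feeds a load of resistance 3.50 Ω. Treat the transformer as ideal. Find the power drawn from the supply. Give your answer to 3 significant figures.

P ≈ 46900 W

V_s = V_p × N_s/N_p = 13200 × 288/9387 = 404.99 V.
I_s = V_s/R = 404.99/3.50 = 115.71 A.
I_p = I_s × N_s/N_p = 115.71 × 288/9387 = 3.5501 A.
P = V_p I_p = 13200 × 3.5501 = 46900 W.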